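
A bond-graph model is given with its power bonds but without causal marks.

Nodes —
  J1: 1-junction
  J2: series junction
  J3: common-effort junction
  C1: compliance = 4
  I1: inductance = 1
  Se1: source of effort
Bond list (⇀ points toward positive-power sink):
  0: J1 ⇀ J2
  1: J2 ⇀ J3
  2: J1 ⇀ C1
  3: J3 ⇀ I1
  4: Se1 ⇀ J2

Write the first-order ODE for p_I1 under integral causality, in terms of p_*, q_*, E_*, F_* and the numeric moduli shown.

dp_I1/dt = E_Se1 - q_C1/4

bond 4 stroke at J2  (Se1 (Se) sets effort on bond)
bond 2 stroke at J1  (prefer integral on C1)
bond 0 stroke at J2  (J1: last free bond brings flow in)
bond 1 stroke at J3  (only one flow-in slot at J2)
bond 3 stroke at I1  (common-e at J3 fixed by 1)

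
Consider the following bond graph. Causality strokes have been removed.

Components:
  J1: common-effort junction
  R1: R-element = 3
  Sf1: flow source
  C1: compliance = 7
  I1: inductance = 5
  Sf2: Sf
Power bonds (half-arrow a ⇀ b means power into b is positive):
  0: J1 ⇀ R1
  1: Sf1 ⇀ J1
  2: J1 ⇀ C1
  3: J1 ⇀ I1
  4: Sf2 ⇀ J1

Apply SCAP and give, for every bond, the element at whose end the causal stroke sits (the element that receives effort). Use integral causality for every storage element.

bond 1 stroke→Sf1  (Sf1 (Sf) sets flow on bond)
bond 4 stroke→Sf2  (Sf2 (Sf) sets flow on bond)
bond 2 stroke→J1  (prefer integral on C1)
bond 0 stroke→R1  (0-jn J1 has e-setter on 2)
bond 3 stroke→I1  (0-jn J1 has e-setter on 2)

#0 stroke at R1
#1 stroke at Sf1
#2 stroke at J1
#3 stroke at I1
#4 stroke at Sf2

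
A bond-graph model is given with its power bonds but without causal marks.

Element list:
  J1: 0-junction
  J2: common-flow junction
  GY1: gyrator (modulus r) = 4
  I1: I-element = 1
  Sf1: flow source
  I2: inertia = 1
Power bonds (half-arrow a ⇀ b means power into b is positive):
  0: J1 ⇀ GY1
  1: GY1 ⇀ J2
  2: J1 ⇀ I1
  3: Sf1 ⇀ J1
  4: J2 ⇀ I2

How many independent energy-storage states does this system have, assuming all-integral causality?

2  (I1, I2 all integral)

β3 |Sf1  (Sf1 (Sf) sets flow on bond)
β2 |I1  (I1 integral (f out))
β0 |J1  (only one effort-in slot at J1)
β1 |J2  (GY1: gyrator matches bond 0)
β4 |I2  (closing 1-jn rule on J2)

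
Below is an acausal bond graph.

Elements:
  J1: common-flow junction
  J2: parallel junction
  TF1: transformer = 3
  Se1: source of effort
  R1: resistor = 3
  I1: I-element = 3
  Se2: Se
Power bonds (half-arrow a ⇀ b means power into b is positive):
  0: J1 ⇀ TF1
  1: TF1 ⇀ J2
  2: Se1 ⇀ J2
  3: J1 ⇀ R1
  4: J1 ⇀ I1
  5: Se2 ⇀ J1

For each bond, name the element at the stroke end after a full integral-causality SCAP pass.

b0 stroke at J1
b1 stroke at TF1
b2 stroke at J2
b3 stroke at J1
b4 stroke at I1
b5 stroke at J1

β2 |J2  (source Se1 imposes e)
β5 |J1  (Se2 fixes effort; stroke away)
β1 |TF1  (common-e at J2 fixed by 2)
β0 |J1  (TF TF1: opposite of bond 1)
β4 |I1  (I1 integral (f out))
β3 |J1  (J1 flow already set via bond 4)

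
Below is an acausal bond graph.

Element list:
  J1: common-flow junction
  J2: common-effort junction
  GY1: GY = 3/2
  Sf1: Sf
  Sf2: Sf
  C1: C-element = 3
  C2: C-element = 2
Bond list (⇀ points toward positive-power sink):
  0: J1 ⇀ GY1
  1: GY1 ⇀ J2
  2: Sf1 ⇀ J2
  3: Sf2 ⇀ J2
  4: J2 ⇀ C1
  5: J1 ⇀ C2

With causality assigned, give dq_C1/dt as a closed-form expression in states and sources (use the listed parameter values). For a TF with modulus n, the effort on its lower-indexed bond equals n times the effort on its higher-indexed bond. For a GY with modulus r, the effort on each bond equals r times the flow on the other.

dq_C1/dt = F_Sf1 + F_Sf2 - q_C2/3

β2 stroke→Sf1  (Sf1 fixes flow; stroke at Sf1)
β3 stroke→Sf2  (Sf2: flow source, stroke at near end)
β4 stroke→J2  (prefer integral on C1)
β1 stroke→GY1  (J2: bond 4 brought effort, rest push out)
β0 stroke→GY1  (GY1 both-in/both-out from 1)
β5 stroke→J1  (J1 flow already set via bond 0)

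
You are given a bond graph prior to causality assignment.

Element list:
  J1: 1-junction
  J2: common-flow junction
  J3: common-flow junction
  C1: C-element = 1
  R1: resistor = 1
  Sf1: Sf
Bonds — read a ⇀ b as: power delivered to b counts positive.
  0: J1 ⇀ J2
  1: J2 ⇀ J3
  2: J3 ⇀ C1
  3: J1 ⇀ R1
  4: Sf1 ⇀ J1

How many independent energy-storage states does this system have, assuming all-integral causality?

1  (C1 all integral)

#4 stroke at Sf1  (source Sf1 imposes f)
#0 stroke at J1  (J1: bond 4 brought flow, rest push out)
#3 stroke at J1  (common-f at J1 fixed by 4)
#1 stroke at J2  (J2 flow already set via bond 0)
#2 stroke at J3  (J3 flow already set via bond 1)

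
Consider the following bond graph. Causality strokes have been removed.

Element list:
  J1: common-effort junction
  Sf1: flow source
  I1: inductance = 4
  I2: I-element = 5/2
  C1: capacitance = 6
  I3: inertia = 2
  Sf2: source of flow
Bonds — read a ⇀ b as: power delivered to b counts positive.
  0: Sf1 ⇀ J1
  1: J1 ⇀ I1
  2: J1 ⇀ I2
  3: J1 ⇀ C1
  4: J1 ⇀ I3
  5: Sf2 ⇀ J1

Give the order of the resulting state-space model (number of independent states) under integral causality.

#0 →Sf1  (Sf1: flow source, stroke at near end)
#5 →Sf2  (Sf2 fixes flow; stroke at Sf2)
#1 →I1  (I1: I, integral causality)
#2 →I2  (I2 outputs flow p/I2)
#3 →J1  (C1: C, integral causality)
#4 →I3  (J1: bond 3 brought effort, rest push out)

4  (C1, I1, I2, I3 all integral)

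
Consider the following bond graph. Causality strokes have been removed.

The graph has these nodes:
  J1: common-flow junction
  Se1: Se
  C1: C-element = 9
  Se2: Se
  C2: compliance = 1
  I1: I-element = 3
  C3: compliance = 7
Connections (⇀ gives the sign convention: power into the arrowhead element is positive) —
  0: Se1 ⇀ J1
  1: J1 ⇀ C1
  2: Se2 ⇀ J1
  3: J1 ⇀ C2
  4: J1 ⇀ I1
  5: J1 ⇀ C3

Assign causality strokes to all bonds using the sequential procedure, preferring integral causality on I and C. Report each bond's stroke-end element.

β0 →J1  (Se1 (Se) sets effort on bond)
β2 →J1  (Se2 fixes effort; stroke away)
β1 →J1  (C1 integral (e out))
β3 →J1  (C2: C, integral causality)
β4 →I1  (I1 integral (f out))
β5 →J1  (1-jn J1 has f-setter on 4)

#0 stroke at J1
#1 stroke at J1
#2 stroke at J1
#3 stroke at J1
#4 stroke at I1
#5 stroke at J1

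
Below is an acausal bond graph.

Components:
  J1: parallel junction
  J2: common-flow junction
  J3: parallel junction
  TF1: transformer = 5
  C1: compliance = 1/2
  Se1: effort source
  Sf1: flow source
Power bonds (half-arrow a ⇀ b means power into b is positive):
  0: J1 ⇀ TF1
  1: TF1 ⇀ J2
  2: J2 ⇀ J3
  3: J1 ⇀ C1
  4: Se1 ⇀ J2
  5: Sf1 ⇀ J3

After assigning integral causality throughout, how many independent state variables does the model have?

β4 stroke at J2  (Se1 fixes effort; stroke away)
β5 stroke at Sf1  (Sf1: flow source, stroke at near end)
β2 stroke at J3  (closing 0-jn rule on J3)
β1 stroke at J2  (common-f at J2 fixed by 2)
β0 stroke at TF1  (through TF1, causality passes straight; one stroke at TF1)
β3 stroke at J1  (only one effort-in slot at J1)

1  (C1 all integral)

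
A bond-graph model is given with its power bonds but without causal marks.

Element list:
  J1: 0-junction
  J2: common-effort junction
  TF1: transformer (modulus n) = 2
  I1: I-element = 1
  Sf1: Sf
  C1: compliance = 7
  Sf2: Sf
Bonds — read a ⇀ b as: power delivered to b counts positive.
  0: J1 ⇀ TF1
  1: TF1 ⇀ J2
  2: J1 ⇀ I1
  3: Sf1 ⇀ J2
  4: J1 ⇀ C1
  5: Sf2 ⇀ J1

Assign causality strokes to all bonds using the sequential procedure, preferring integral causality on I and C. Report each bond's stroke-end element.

b3 |Sf1  (source Sf1 imposes f)
b5 |Sf2  (Sf2 (Sf) sets flow on bond)
b1 |J2  (J2: last free bond brings effort in)
b0 |TF1  (TF TF1: opposite of bond 1)
b2 |I1  (I1 integral (f out))
b4 |J1  (J1: last free bond brings effort in)

β0 stroke→TF1
β1 stroke→J2
β2 stroke→I1
β3 stroke→Sf1
β4 stroke→J1
β5 stroke→Sf2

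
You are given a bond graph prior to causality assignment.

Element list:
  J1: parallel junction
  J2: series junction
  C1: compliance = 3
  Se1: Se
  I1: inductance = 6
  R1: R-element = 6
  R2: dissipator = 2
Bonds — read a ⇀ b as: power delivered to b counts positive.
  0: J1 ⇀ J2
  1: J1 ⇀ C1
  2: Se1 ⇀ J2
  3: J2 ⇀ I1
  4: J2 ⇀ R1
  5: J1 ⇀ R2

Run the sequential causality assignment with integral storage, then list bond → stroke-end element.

bond 2 |J2  (Se1 fixes effort; stroke away)
bond 1 |J1  (C1: C, integral causality)
bond 0 |J2  (J1 effort already set via bond 1)
bond 5 |R2  (J1 effort already set via bond 1)
bond 3 |I1  (I1 integral (f out))
bond 4 |J2  (common-f at J2 fixed by 3)

#0 stroke at J2
#1 stroke at J1
#2 stroke at J2
#3 stroke at I1
#4 stroke at J2
#5 stroke at R2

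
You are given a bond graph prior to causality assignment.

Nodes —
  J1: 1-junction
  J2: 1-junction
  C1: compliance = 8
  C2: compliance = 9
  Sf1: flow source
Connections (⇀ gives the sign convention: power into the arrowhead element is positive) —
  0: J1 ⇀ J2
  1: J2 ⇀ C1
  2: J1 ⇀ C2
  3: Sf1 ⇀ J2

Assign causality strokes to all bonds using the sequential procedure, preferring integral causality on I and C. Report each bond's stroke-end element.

bond 0 |J2
bond 1 |J2
bond 2 |J1
bond 3 |Sf1

b3 stroke at Sf1  (Sf1: flow source, stroke at near end)
b0 stroke at J2  (J2 flow already set via bond 3)
b1 stroke at J2  (common-f at J2 fixed by 3)
b2 stroke at J1  (J1: bond 0 brought flow, rest push out)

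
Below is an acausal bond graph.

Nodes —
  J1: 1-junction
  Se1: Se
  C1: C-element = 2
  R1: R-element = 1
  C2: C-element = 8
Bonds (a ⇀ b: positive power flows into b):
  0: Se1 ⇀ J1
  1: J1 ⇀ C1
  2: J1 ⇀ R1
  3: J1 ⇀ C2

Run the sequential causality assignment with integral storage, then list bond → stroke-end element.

b0 stroke at J1  (Se1 (Se) sets effort on bond)
b1 stroke at J1  (prefer integral on C1)
b3 stroke at J1  (C2: C, integral causality)
b2 stroke at R1  (only one flow-in slot at J1)

b0 |J1
b1 |J1
b2 |R1
b3 |J1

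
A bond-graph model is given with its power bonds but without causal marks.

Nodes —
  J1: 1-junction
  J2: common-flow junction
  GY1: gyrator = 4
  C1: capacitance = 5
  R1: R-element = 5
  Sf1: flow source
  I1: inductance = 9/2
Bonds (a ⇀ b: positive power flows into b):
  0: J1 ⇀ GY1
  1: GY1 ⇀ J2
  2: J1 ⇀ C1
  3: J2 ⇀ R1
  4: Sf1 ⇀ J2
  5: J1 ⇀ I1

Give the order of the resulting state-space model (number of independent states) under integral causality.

2  (C1, I1 all integral)

b4 |Sf1  (Sf1 fixes flow; stroke at Sf1)
b1 |J2  (J2 flow already set via bond 4)
b3 |J2  (1-jn J2 has f-setter on 4)
b0 |J1  (GY1 both-in/both-out from 1)
b2 |J1  (C1: C, integral causality)
b5 |I1  (only one flow-in slot at J1)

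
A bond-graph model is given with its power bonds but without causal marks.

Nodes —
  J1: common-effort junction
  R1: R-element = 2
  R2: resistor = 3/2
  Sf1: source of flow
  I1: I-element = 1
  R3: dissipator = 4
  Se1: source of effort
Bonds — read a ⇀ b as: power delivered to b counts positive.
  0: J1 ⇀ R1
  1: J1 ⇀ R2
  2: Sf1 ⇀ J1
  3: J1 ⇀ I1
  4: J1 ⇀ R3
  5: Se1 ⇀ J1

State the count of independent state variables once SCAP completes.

b2 →Sf1  (Sf1 (Sf) sets flow on bond)
b5 →J1  (Se1 fixes effort; stroke away)
b0 →R1  (common-e at J1 fixed by 5)
b1 →R2  (J1 effort already set via bond 5)
b3 →I1  (J1 effort already set via bond 5)
b4 →R3  (J1: bond 5 brought effort, rest push out)

1  (I1 all integral)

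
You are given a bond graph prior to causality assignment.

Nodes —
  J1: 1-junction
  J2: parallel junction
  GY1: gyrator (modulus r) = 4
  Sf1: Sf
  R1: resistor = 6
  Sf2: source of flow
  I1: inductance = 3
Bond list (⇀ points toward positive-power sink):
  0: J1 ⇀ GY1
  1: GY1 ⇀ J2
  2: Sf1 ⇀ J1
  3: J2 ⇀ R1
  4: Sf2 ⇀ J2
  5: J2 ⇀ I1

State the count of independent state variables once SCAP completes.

1  (I1 all integral)

β2 →Sf1  (Sf1 fixes flow; stroke at Sf1)
β4 →Sf2  (Sf2 fixes flow; stroke at Sf2)
β0 →J1  (1-jn J1 has f-setter on 2)
β1 →J2  (GY1 both-in/both-out from 0)
β3 →R1  (common-e at J2 fixed by 1)
β5 →I1  (J2 effort already set via bond 1)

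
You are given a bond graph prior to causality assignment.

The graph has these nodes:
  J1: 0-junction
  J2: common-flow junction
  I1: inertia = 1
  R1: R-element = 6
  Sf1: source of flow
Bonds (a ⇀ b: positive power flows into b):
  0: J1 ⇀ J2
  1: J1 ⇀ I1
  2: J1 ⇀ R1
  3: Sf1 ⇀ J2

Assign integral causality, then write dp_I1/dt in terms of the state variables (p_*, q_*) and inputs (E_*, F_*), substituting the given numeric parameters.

dp_I1/dt = -6*F_Sf1 - 6*p_I1

#3 |Sf1  (Sf1 fixes flow; stroke at Sf1)
#0 |J2  (J2: bond 3 brought flow, rest push out)
#1 |I1  (prefer integral on I1)
#2 |J1  (closing 0-jn rule on J1)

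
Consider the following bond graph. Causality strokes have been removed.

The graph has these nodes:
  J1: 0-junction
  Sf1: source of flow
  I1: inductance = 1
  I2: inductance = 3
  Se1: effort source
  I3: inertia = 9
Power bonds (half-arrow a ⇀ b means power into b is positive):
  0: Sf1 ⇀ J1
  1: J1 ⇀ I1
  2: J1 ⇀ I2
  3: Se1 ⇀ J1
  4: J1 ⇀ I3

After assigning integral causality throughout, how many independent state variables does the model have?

b0 →Sf1  (Sf1: flow source, stroke at near end)
b3 →J1  (Se1 fixes effort; stroke away)
b1 →I1  (J1: bond 3 brought effort, rest push out)
b2 →I2  (J1: bond 3 brought effort, rest push out)
b4 →I3  (0-jn J1 has e-setter on 3)

3  (I1, I2, I3 all integral)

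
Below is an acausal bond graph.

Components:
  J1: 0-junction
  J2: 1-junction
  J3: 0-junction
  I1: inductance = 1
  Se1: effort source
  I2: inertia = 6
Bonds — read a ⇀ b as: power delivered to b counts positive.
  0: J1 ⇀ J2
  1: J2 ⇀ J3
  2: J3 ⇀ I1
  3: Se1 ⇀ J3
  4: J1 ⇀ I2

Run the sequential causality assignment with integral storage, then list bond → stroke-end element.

bond 0 |J1
bond 1 |J2
bond 2 |I1
bond 3 |J3
bond 4 |I2

b3 |J3  (Se1: effort source, stroke at far end)
b1 |J2  (common-e at J3 fixed by 3)
b2 |I1  (J3: bond 3 brought effort, rest push out)
b0 |J1  (J2 needs exactly one f-in)
b4 |I2  (0-jn J1 has e-setter on 0)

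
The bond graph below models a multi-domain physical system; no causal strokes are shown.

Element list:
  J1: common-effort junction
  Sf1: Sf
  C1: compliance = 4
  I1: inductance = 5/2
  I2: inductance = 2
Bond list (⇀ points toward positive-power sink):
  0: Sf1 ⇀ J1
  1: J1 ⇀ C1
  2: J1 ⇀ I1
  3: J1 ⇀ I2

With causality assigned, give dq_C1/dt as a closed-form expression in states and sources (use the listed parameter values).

bond 0 →Sf1  (Sf1 (Sf) sets flow on bond)
bond 1 →J1  (C1: C, integral causality)
bond 2 →I1  (0-jn J1 has e-setter on 1)
bond 3 →I2  (J1: bond 1 brought effort, rest push out)

dq_C1/dt = F_Sf1 - 2*p_I1/5 - p_I2/2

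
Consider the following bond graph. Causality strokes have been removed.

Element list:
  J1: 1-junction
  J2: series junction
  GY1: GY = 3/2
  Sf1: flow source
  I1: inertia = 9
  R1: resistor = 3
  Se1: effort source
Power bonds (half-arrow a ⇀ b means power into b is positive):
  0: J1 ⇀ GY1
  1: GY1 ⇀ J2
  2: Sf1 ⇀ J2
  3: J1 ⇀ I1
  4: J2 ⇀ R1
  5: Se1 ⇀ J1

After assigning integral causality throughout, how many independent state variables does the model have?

1  (I1 all integral)

#2 stroke at Sf1  (Sf1 fixes flow; stroke at Sf1)
#5 stroke at J1  (Se1: effort source, stroke at far end)
#1 stroke at J2  (J2 flow already set via bond 2)
#4 stroke at J2  (J2: bond 2 brought flow, rest push out)
#0 stroke at J1  (GY GY1: same side as bond 1)
#3 stroke at I1  (J1: last free bond brings flow in)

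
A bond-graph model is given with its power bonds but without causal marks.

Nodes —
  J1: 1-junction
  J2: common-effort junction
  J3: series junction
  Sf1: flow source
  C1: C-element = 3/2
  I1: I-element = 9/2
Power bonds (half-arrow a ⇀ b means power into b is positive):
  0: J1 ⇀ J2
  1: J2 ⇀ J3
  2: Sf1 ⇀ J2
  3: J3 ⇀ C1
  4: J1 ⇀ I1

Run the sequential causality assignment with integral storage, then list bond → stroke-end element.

bond 0 stroke→J1
bond 1 stroke→J2
bond 2 stroke→Sf1
bond 3 stroke→J3
bond 4 stroke→I1

β2 |Sf1  (Sf1 fixes flow; stroke at Sf1)
β3 |J3  (C1 integral (e out))
β1 |J2  (J3: last free bond brings flow in)
β0 |J1  (0-jn J2 has e-setter on 1)
β4 |I1  (only one flow-in slot at J1)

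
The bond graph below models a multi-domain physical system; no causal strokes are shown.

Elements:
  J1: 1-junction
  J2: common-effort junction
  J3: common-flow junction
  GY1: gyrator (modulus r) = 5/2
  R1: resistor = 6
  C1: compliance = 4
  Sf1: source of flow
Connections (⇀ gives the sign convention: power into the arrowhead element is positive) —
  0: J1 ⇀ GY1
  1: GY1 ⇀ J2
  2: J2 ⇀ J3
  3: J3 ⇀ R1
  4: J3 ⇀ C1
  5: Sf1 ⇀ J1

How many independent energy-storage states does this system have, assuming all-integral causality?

#5 →Sf1  (source Sf1 imposes f)
#0 →J1  (common-f at J1 fixed by 5)
#1 →J2  (through GY1, causality inverts; strokes same side of GY1)
#2 →J3  (J2 effort already set via bond 1)
#4 →J3  (C1: C, integral causality)
#3 →R1  (J3 needs exactly one f-in)

1  (C1 all integral)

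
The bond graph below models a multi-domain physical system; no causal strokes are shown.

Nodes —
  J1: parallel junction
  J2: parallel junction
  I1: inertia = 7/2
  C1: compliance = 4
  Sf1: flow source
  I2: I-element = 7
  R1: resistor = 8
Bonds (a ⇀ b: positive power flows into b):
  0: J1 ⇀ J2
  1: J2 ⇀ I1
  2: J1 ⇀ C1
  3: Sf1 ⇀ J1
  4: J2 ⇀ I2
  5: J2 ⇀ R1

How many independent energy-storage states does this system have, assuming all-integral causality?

3  (C1, I1, I2 all integral)

#3 stroke→Sf1  (source Sf1 imposes f)
#1 stroke→I1  (I1 integral (f out))
#2 stroke→J1  (C1: C, integral causality)
#0 stroke→J2  (0-jn J1 has e-setter on 2)
#4 stroke→I2  (J2 effort already set via bond 0)
#5 stroke→R1  (J2: bond 0 brought effort, rest push out)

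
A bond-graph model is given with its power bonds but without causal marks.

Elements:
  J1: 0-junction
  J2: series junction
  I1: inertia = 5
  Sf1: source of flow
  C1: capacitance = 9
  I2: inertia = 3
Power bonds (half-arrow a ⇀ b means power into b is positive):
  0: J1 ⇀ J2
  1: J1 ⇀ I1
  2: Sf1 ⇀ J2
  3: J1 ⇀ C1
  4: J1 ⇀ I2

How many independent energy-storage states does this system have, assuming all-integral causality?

bond 2 stroke at Sf1  (source Sf1 imposes f)
bond 0 stroke at J2  (1-jn J2 has f-setter on 2)
bond 1 stroke at I1  (prefer integral on I1)
bond 3 stroke at J1  (C1: C, integral causality)
bond 4 stroke at I2  (J1: bond 3 brought effort, rest push out)

3  (C1, I1, I2 all integral)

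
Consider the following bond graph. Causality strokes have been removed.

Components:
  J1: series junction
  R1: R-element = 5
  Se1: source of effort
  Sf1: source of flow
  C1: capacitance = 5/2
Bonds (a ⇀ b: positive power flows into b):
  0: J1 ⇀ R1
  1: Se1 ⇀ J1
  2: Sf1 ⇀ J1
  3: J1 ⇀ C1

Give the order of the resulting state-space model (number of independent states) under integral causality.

#1 stroke→J1  (source Se1 imposes e)
#2 stroke→Sf1  (Sf1 (Sf) sets flow on bond)
#0 stroke→J1  (J1: bond 2 brought flow, rest push out)
#3 stroke→J1  (J1: bond 2 brought flow, rest push out)

1  (C1 all integral)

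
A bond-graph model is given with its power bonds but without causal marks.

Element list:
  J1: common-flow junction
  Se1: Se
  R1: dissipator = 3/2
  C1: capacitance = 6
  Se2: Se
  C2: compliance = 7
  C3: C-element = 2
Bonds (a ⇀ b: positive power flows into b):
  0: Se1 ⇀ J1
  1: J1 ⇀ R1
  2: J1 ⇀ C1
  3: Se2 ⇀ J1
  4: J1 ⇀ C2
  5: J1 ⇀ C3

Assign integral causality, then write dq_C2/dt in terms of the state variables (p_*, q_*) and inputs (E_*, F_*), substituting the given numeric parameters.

dq_C2/dt = 2*E_Se1/3 + 2*E_Se2/3 - q_C1/9 - 2*q_C2/21 - q_C3/3

b0 |J1  (Se1 fixes effort; stroke away)
b3 |J1  (source Se2 imposes e)
b2 |J1  (C1 integral (e out))
b4 |J1  (C2: C, integral causality)
b5 |J1  (C3 integral (e out))
b1 |R1  (closing 1-jn rule on J1)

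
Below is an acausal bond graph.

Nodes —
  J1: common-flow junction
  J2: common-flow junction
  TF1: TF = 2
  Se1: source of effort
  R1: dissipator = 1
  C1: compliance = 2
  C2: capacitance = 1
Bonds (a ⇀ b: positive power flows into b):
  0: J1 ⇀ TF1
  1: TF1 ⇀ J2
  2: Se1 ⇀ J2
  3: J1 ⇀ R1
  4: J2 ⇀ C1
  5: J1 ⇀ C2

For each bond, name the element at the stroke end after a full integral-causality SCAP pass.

β2 stroke at J2  (Se1 fixes effort; stroke away)
β4 stroke at J2  (C1 integral (e out))
β1 stroke at TF1  (closing 1-jn rule on J2)
β0 stroke at J1  (TF TF1: opposite of bond 1)
β5 stroke at J1  (C2 outputs effort q/C2)
β3 stroke at R1  (only one flow-in slot at J1)

bond 0 stroke at J1
bond 1 stroke at TF1
bond 2 stroke at J2
bond 3 stroke at R1
bond 4 stroke at J2
bond 5 stroke at J1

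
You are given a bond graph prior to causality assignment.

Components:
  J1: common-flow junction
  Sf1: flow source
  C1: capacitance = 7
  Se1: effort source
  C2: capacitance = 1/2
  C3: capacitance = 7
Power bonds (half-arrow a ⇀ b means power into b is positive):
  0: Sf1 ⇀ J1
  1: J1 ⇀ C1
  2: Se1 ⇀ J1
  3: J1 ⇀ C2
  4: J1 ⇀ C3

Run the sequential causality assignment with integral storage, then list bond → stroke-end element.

b0 |Sf1  (source Sf1 imposes f)
b2 |J1  (source Se1 imposes e)
b1 |J1  (J1 flow already set via bond 0)
b3 |J1  (common-f at J1 fixed by 0)
b4 |J1  (J1 flow already set via bond 0)

bond 0 →Sf1
bond 1 →J1
bond 2 →J1
bond 3 →J1
bond 4 →J1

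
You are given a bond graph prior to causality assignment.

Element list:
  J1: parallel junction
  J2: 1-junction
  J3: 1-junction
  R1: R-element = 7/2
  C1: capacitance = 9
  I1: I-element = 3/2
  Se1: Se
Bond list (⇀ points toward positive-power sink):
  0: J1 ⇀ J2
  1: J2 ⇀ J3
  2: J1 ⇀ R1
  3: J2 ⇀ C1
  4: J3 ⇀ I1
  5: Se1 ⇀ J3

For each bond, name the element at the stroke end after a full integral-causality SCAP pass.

b5 →J3  (source Se1 imposes e)
b3 →J2  (prefer integral on C1)
b4 →I1  (I1: I, integral causality)
b1 →J3  (1-jn J3 has f-setter on 4)
b0 →J2  (J2: bond 1 brought flow, rest push out)
b2 →J1  (J1 needs exactly one e-in)

b0 |J2
b1 |J3
b2 |J1
b3 |J2
b4 |I1
b5 |J3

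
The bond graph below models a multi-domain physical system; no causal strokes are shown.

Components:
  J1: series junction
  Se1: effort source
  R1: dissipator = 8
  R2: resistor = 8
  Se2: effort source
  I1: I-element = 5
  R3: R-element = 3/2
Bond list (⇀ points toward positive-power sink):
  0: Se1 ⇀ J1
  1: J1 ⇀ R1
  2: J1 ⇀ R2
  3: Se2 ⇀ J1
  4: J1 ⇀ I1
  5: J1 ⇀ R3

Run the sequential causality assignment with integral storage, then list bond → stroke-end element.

β0 stroke→J1  (source Se1 imposes e)
β3 stroke→J1  (Se2: effort source, stroke at far end)
β4 stroke→I1  (I1 integral (f out))
β1 stroke→J1  (1-jn J1 has f-setter on 4)
β2 stroke→J1  (common-f at J1 fixed by 4)
β5 stroke→J1  (common-f at J1 fixed by 4)

b0 stroke→J1
b1 stroke→J1
b2 stroke→J1
b3 stroke→J1
b4 stroke→I1
b5 stroke→J1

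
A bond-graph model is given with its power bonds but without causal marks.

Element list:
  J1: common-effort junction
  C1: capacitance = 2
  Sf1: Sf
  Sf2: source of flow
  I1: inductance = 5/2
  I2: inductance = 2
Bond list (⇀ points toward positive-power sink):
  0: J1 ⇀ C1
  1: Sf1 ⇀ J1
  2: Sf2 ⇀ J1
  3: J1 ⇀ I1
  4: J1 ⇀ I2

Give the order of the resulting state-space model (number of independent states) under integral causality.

b1 →Sf1  (source Sf1 imposes f)
b2 →Sf2  (Sf2 (Sf) sets flow on bond)
b0 →J1  (C1 integral (e out))
b3 →I1  (J1: bond 0 brought effort, rest push out)
b4 →I2  (J1 effort already set via bond 0)

3  (C1, I1, I2 all integral)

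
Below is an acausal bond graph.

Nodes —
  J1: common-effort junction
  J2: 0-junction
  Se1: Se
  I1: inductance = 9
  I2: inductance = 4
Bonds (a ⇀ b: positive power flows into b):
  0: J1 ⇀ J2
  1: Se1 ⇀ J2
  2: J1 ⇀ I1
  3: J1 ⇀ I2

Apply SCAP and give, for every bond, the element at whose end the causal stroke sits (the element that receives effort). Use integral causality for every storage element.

#0 →J1
#1 →J2
#2 →I1
#3 →I2

b1 |J2  (Se1 fixes effort; stroke away)
b0 |J1  (0-jn J2 has e-setter on 1)
b2 |I1  (common-e at J1 fixed by 0)
b3 |I2  (common-e at J1 fixed by 0)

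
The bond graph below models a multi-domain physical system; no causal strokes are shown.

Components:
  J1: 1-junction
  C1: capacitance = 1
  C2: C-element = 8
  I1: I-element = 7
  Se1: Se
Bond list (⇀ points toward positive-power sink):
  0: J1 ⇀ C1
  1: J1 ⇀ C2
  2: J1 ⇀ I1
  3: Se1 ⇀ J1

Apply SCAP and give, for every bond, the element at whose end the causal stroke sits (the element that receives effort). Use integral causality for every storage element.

b3 stroke at J1  (Se1 fixes effort; stroke away)
b0 stroke at J1  (C1 outputs effort q/C1)
b1 stroke at J1  (C2 outputs effort q/C2)
b2 stroke at I1  (J1 needs exactly one f-in)

#0 |J1
#1 |J1
#2 |I1
#3 |J1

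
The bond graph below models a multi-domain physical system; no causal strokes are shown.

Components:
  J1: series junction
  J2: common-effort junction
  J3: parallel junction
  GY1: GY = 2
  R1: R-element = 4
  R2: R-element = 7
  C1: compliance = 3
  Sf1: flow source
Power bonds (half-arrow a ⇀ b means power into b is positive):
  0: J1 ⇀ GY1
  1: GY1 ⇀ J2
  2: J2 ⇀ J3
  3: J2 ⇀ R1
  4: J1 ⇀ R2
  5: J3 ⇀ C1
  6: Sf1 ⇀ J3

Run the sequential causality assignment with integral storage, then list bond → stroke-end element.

β6 stroke→Sf1  (source Sf1 imposes f)
β5 stroke→J3  (prefer integral on C1)
β2 stroke→J2  (common-e at J3 fixed by 5)
β1 stroke→GY1  (0-jn J2 has e-setter on 2)
β3 stroke→R1  (common-e at J2 fixed by 2)
β0 stroke→GY1  (GY GY1: same side as bond 1)
β4 stroke→J1  (1-jn J1 has f-setter on 0)

b0 →GY1
b1 →GY1
b2 →J2
b3 →R1
b4 →J1
b5 →J3
b6 →Sf1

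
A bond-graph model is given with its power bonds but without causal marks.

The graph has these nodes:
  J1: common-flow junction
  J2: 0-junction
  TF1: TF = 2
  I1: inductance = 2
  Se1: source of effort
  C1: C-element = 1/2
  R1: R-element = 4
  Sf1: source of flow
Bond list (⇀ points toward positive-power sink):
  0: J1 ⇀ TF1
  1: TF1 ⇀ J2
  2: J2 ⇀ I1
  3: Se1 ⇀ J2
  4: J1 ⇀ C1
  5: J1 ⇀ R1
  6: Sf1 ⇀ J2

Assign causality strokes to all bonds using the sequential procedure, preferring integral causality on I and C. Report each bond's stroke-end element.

#3 stroke at J2  (Se1 fixes effort; stroke away)
#6 stroke at Sf1  (Sf1 fixes flow; stroke at Sf1)
#1 stroke at TF1  (J2 effort already set via bond 3)
#2 stroke at I1  (J2: bond 3 brought effort, rest push out)
#0 stroke at J1  (TF TF1: opposite of bond 1)
#4 stroke at J1  (C1 outputs effort q/C1)
#5 stroke at R1  (closing 1-jn rule on J1)

b0 |J1
b1 |TF1
b2 |I1
b3 |J2
b4 |J1
b5 |R1
b6 |Sf1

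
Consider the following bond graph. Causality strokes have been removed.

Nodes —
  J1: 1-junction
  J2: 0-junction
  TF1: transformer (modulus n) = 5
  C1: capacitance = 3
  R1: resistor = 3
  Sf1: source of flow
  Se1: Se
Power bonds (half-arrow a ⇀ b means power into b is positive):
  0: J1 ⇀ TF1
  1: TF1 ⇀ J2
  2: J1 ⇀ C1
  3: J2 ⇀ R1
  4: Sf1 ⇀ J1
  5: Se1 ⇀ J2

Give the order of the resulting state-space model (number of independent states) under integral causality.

bond 4 |Sf1  (Sf1: flow source, stroke at near end)
bond 5 |J2  (Se1 (Se) sets effort on bond)
bond 0 |J1  (J1 flow already set via bond 4)
bond 2 |J1  (common-f at J1 fixed by 4)
bond 1 |TF1  (0-jn J2 has e-setter on 5)
bond 3 |R1  (J2: bond 5 brought effort, rest push out)

1  (C1 all integral)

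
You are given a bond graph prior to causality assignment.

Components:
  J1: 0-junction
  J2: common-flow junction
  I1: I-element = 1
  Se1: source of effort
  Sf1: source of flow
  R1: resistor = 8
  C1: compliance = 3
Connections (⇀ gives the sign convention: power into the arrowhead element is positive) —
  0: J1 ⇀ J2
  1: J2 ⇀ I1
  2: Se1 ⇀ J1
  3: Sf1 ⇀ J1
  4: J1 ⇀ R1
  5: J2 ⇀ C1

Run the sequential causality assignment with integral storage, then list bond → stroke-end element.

β2 →J1  (Se1: effort source, stroke at far end)
β3 →Sf1  (Sf1: flow source, stroke at near end)
β0 →J2  (J1 effort already set via bond 2)
β4 →R1  (J1: bond 2 brought effort, rest push out)
β1 →I1  (prefer integral on I1)
β5 →J2  (common-f at J2 fixed by 1)

bond 0 stroke at J2
bond 1 stroke at I1
bond 2 stroke at J1
bond 3 stroke at Sf1
bond 4 stroke at R1
bond 5 stroke at J2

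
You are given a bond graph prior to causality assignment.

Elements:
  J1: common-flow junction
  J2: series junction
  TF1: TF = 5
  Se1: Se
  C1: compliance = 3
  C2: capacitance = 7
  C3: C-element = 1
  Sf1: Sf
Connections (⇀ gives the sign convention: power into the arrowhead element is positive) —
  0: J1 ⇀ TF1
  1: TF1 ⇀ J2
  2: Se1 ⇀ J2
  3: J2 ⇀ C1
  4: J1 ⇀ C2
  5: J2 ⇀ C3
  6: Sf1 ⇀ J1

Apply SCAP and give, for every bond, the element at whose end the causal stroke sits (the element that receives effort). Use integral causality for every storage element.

bond 0 stroke at J1
bond 1 stroke at TF1
bond 2 stroke at J2
bond 3 stroke at J2
bond 4 stroke at J1
bond 5 stroke at J2
bond 6 stroke at Sf1

#2 stroke at J2  (Se1: effort source, stroke at far end)
#6 stroke at Sf1  (Sf1 fixes flow; stroke at Sf1)
#0 stroke at J1  (J1: bond 6 brought flow, rest push out)
#4 stroke at J1  (J1: bond 6 brought flow, rest push out)
#1 stroke at TF1  (TF1: transformer flips bond 0)
#3 stroke at J2  (J2: bond 1 brought flow, rest push out)
#5 stroke at J2  (J2: bond 1 brought flow, rest push out)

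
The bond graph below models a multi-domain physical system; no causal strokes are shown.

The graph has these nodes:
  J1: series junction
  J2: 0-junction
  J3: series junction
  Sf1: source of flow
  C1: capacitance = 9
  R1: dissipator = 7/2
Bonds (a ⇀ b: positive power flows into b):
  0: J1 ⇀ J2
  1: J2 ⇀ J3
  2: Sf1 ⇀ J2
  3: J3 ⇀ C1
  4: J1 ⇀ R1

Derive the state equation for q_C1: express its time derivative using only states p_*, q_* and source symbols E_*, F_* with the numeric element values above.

b2 |Sf1  (Sf1 fixes flow; stroke at Sf1)
b3 |J3  (C1 outputs effort q/C1)
b1 |J2  (closing 1-jn rule on J3)
b0 |J1  (J2: bond 1 brought effort, rest push out)
b4 |R1  (J1: last free bond brings flow in)

dq_C1/dt = F_Sf1 - 2*q_C1/63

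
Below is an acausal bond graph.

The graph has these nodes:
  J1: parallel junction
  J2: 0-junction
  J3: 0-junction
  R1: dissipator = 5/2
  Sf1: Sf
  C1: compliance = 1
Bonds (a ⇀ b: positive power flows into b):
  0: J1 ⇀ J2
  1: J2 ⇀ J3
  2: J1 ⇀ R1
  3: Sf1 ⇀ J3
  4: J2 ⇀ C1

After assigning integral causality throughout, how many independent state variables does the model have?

1  (C1 all integral)

β3 stroke→Sf1  (source Sf1 imposes f)
β1 stroke→J3  (J3: last free bond brings effort in)
β4 stroke→J2  (C1: C, integral causality)
β0 stroke→J1  (0-jn J2 has e-setter on 4)
β2 stroke→R1  (common-e at J1 fixed by 0)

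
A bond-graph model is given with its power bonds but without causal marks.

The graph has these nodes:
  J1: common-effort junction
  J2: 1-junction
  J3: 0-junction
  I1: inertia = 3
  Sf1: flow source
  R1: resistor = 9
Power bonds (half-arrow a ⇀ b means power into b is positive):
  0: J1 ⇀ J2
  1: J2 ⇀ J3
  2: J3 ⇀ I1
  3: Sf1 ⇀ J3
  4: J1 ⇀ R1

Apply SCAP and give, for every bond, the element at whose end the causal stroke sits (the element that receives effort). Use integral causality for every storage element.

β3 |Sf1  (Sf1 fixes flow; stroke at Sf1)
β2 |I1  (I1: I, integral causality)
β1 |J3  (only one effort-in slot at J3)
β0 |J2  (common-f at J2 fixed by 1)
β4 |J1  (J1: last free bond brings effort in)

β0 stroke at J2
β1 stroke at J3
β2 stroke at I1
β3 stroke at Sf1
β4 stroke at J1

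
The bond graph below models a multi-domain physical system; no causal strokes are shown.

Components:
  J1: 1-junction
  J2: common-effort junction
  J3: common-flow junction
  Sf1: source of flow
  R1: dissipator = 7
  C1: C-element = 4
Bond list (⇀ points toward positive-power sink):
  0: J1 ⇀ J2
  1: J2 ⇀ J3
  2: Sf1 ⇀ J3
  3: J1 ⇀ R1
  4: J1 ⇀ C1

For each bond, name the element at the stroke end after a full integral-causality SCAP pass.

β2 |Sf1  (Sf1 (Sf) sets flow on bond)
β1 |J3  (J3: bond 2 brought flow, rest push out)
β0 |J2  (closing 0-jn rule on J2)
β3 |J1  (common-f at J1 fixed by 0)
β4 |J1  (common-f at J1 fixed by 0)

bond 0 |J2
bond 1 |J3
bond 2 |Sf1
bond 3 |J1
bond 4 |J1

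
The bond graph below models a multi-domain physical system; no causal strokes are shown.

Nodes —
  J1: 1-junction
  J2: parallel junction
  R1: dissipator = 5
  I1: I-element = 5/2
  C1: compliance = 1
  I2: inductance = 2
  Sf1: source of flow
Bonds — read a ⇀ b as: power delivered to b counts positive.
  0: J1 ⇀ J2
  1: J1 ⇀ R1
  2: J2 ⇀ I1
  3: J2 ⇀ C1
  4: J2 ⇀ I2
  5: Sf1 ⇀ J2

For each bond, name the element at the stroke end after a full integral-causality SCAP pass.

β5 →Sf1  (Sf1: flow source, stroke at near end)
β2 →I1  (I1 integral (f out))
β3 →J2  (C1 outputs effort q/C1)
β0 →J1  (common-e at J2 fixed by 3)
β4 →I2  (J2 effort already set via bond 3)
β1 →R1  (J1 needs exactly one f-in)

b0 |J1
b1 |R1
b2 |I1
b3 |J2
b4 |I2
b5 |Sf1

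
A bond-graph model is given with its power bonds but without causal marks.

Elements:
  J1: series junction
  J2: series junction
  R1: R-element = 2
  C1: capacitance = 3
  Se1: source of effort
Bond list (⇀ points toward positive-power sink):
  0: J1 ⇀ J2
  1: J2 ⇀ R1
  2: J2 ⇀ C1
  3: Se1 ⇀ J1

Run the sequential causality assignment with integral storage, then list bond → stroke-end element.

bond 3 stroke→J1  (Se1 fixes effort; stroke away)
bond 0 stroke→J2  (only one flow-in slot at J1)
bond 2 stroke→J2  (C1 integral (e out))
bond 1 stroke→R1  (only one flow-in slot at J2)

b0 →J2
b1 →R1
b2 →J2
b3 →J1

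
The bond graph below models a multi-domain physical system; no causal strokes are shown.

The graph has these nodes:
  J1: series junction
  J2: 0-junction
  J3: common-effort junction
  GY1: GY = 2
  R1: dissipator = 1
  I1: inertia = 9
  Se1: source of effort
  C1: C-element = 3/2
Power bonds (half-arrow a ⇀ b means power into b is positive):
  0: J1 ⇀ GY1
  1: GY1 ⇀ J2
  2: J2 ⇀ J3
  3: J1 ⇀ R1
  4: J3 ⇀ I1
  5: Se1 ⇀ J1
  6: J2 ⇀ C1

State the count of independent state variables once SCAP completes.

2  (C1, I1 all integral)

bond 5 stroke at J1  (Se1 (Se) sets effort on bond)
bond 4 stroke at I1  (I1: I, integral causality)
bond 2 stroke at J3  (J3 needs exactly one e-in)
bond 6 stroke at J2  (C1 outputs effort q/C1)
bond 1 stroke at GY1  (J2 effort already set via bond 6)
bond 0 stroke at GY1  (GY1: gyrator matches bond 1)
bond 3 stroke at J1  (common-f at J1 fixed by 0)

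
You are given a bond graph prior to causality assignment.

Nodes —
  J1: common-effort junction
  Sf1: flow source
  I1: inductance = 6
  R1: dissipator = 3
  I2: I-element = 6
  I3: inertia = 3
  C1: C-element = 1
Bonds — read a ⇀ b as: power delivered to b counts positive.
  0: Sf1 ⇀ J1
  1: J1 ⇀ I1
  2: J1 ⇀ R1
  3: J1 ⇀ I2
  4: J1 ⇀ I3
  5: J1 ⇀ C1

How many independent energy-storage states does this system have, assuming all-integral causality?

bond 0 stroke→Sf1  (Sf1 fixes flow; stroke at Sf1)
bond 1 stroke→I1  (I1: I, integral causality)
bond 3 stroke→I2  (I2 integral (f out))
bond 4 stroke→I3  (I3 integral (f out))
bond 5 stroke→J1  (C1 integral (e out))
bond 2 stroke→R1  (J1: bond 5 brought effort, rest push out)

4  (C1, I1, I2, I3 all integral)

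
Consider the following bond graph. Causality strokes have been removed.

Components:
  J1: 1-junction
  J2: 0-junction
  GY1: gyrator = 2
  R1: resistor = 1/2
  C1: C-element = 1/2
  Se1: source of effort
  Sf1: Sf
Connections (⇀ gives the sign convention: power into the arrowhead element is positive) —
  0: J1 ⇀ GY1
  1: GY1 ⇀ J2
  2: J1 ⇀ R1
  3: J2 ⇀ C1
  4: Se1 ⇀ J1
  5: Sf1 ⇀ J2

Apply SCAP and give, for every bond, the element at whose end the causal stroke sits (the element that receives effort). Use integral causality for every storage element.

b4 →J1  (Se1 (Se) sets effort on bond)
b5 →Sf1  (source Sf1 imposes f)
b3 →J2  (C1: C, integral causality)
b1 →GY1  (0-jn J2 has e-setter on 3)
b0 →GY1  (GY1 both-in/both-out from 1)
b2 →J1  (J1: bond 0 brought flow, rest push out)

bond 0 |GY1
bond 1 |GY1
bond 2 |J1
bond 3 |J2
bond 4 |J1
bond 5 |Sf1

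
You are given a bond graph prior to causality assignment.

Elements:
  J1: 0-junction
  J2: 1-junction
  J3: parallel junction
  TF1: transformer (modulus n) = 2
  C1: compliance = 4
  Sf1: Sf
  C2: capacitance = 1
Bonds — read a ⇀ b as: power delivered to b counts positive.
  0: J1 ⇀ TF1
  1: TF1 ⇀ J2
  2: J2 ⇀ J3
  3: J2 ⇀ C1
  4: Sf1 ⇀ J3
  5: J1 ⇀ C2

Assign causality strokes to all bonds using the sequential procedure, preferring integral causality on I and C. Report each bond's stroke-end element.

b4 →Sf1  (Sf1 (Sf) sets flow on bond)
b2 →J3  (J3: last free bond brings effort in)
b1 →J2  (J2 flow already set via bond 2)
b3 →J2  (1-jn J2 has f-setter on 2)
b0 →TF1  (TF1: transformer flips bond 1)
b5 →J1  (J1: last free bond brings effort in)

β0 →TF1
β1 →J2
β2 →J3
β3 →J2
β4 →Sf1
β5 →J1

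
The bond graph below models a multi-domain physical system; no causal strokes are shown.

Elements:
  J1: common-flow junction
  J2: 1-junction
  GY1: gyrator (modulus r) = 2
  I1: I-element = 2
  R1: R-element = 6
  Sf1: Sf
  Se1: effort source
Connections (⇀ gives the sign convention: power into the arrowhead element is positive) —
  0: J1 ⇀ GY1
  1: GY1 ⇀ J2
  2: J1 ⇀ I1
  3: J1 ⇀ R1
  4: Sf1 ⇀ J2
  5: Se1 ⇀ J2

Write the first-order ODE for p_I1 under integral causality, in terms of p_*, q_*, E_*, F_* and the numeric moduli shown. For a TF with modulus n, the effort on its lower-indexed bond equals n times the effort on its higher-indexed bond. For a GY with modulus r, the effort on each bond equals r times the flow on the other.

bond 4 stroke at Sf1  (Sf1 (Sf) sets flow on bond)
bond 5 stroke at J2  (Se1 (Se) sets effort on bond)
bond 1 stroke at J2  (J2: bond 4 brought flow, rest push out)
bond 0 stroke at J1  (GY1: gyrator matches bond 1)
bond 2 stroke at I1  (I1 outputs flow p/I1)
bond 3 stroke at J1  (J1 flow already set via bond 2)

dp_I1/dt = -2*F_Sf1 - 3*p_I1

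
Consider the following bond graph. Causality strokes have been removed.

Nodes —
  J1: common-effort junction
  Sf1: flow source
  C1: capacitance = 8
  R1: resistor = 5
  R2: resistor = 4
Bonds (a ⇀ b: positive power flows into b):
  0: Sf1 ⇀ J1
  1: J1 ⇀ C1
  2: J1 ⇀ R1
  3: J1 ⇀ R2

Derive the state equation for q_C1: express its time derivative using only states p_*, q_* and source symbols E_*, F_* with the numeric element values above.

bond 0 stroke at Sf1  (Sf1: flow source, stroke at near end)
bond 1 stroke at J1  (C1 outputs effort q/C1)
bond 2 stroke at R1  (common-e at J1 fixed by 1)
bond 3 stroke at R2  (J1 effort already set via bond 1)

dq_C1/dt = F_Sf1 - 9*q_C1/160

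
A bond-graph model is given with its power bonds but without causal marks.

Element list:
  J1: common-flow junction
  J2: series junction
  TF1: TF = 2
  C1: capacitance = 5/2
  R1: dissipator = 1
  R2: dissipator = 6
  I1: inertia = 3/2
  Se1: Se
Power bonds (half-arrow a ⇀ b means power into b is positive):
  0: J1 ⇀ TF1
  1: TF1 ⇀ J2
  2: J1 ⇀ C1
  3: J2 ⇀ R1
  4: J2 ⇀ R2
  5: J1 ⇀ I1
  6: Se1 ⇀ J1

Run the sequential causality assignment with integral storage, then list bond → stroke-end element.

b6 stroke→J1  (Se1 (Se) sets effort on bond)
b2 stroke→J1  (C1 outputs effort q/C1)
b5 stroke→I1  (I1 integral (f out))
b0 stroke→J1  (J1: bond 5 brought flow, rest push out)
b1 stroke→TF1  (TF TF1: opposite of bond 0)
b3 stroke→J2  (1-jn J2 has f-setter on 1)
b4 stroke→J2  (J2: bond 1 brought flow, rest push out)

#0 |J1
#1 |TF1
#2 |J1
#3 |J2
#4 |J2
#5 |I1
#6 |J1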